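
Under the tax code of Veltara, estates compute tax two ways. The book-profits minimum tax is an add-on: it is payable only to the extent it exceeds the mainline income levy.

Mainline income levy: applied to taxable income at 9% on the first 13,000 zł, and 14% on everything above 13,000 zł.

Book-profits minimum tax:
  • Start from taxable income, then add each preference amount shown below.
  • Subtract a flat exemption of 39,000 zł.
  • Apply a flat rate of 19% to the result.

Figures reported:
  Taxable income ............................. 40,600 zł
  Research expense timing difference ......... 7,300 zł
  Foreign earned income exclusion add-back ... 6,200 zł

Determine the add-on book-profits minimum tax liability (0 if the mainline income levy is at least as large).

Book-profits minimum tax:
  Adjusted income: 40,600 zł + 7,300 zł + 6,200 zł = 54,100 zł
  Less exemption 39,000 zł → base 15,100 zł
  15,100 zł × 19% = 2,869 zł

Mainline income levy:
  13,000 zł × 9% = 1,170 zł
  27,600 zł × 14% = 3,864 zł
  → 5,034 zł

2,869 zł ≤ 5,034 zł, so no add-on is due.

0 zł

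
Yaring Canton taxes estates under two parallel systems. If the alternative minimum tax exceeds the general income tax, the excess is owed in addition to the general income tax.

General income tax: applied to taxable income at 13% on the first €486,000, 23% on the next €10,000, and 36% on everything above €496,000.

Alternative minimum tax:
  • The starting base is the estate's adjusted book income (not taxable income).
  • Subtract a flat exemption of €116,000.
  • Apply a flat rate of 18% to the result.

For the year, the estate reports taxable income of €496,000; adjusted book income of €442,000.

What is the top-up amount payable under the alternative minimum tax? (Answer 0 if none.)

€0

General income tax:
  €486,000 × 13% = €63,180
  €10,000 × 23% = €2,300
  → €65,480

Alternative minimum tax:
  Base (adjusted book income): €442,000
  Less exemption €116,000 → base €326,000
  €326,000 × 18% = €58,680

€58,680 ≤ €65,480, so no add-on is due.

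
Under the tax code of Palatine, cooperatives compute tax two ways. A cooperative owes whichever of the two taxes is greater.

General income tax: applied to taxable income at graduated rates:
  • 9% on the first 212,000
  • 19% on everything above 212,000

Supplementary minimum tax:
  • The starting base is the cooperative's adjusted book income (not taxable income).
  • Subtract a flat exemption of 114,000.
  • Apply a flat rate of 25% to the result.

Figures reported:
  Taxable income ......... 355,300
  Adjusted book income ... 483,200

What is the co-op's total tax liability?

92,300

Supplementary minimum tax:
  Base (adjusted book income): 483,200
  Less exemption 114,000 → base 369,200
  369,200 × 25% = 92,300

General income tax:
  212,000 × 9% = 19,080
  143,300 × 19% = 27,227
  → 46,307

92,300 > 46,307, so the supplementary minimum tax is the binding amount.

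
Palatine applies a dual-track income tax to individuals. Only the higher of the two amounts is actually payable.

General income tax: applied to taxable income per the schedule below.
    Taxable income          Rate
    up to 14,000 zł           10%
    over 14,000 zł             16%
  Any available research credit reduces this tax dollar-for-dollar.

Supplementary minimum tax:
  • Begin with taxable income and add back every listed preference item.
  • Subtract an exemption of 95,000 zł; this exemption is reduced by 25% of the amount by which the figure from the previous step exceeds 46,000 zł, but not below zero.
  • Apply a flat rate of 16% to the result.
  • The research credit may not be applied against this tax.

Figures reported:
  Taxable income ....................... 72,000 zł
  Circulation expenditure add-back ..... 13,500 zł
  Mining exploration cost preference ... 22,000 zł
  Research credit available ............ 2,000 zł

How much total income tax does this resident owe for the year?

8,680 zł

Supplementary minimum tax:
  Adjusted income: 72,000 zł + 13,500 zł + 22,000 zł = 107,500 zł
  Exemption: 95,000 zł − 25% × (107,500 zł − 46,000 zł) = 95,000 zł − 15,375 zł = 79,625 zł
  Base: 107,500 zł − 79,625 zł = 27,875 zł
  27,875 zł × 16% = 4,460 zł

General income tax:
  14,000 zł × 10% = 1,400 zł
  58,000 zł × 16% = 9,280 zł
  → 10,680 zł
  Less research credit 2,000 zł → 8,680 zł

8,680 zł > 4,460 zł, so the general income tax governs.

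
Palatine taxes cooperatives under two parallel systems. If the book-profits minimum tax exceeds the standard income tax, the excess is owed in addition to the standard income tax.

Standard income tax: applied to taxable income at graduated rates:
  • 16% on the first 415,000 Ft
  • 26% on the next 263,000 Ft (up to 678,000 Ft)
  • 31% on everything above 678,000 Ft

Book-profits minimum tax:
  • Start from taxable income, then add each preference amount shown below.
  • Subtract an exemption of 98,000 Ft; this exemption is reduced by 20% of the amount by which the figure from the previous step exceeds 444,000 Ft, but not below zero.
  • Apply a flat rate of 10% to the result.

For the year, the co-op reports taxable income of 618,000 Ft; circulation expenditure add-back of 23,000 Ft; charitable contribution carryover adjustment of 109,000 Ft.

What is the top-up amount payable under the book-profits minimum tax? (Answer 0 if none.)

Standard income tax:
  415,000 Ft × 16% = 66,400 Ft
  203,000 Ft × 26% = 52,780 Ft
  → 119,180 Ft

Book-profits minimum tax:
  Adjusted income: 618,000 Ft + 23,000 Ft + 109,000 Ft = 750,000 Ft
  Exemption: 98,000 Ft − 20% × (750,000 Ft − 444,000 Ft) = 98,000 Ft − 61,200 Ft = 36,800 Ft
  Base: 750,000 Ft − 36,800 Ft = 713,200 Ft
  713,200 Ft × 10% = 71,320 Ft

71,320 Ft ≤ 119,180 Ft, so no add-on is due.

0 Ft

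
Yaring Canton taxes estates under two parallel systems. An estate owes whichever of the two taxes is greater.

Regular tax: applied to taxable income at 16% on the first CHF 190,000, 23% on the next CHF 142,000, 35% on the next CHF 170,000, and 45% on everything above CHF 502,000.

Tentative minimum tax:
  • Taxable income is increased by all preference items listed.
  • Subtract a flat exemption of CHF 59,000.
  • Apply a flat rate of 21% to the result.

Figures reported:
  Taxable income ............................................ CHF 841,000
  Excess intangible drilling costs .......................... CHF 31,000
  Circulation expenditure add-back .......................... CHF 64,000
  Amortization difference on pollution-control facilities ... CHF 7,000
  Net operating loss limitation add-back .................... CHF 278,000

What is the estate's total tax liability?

CHF 275,110

Regular tax:
  CHF 190,000 × 16% = CHF 30,400
  CHF 142,000 × 23% = CHF 32,660
  CHF 170,000 × 35% = CHF 59,500
  CHF 339,000 × 45% = CHF 152,550
  → CHF 275,110

Tentative minimum tax:
  Adjusted income: CHF 841,000 + CHF 31,000 + CHF 64,000 + CHF 7,000 + CHF 278,000 = CHF 1,221,000
  Less exemption CHF 59,000 → base CHF 1,162,000
  CHF 1,162,000 × 21% = CHF 244,020

CHF 275,110 > CHF 244,020, so the regular tax governs.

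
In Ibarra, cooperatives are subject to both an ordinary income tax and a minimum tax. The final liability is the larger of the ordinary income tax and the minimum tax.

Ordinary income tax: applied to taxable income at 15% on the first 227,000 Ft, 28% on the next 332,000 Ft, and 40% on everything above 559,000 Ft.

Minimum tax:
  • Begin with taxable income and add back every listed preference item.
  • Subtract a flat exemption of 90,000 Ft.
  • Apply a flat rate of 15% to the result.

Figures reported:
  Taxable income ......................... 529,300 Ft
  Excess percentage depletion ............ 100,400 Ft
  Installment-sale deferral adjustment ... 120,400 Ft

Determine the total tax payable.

118,694 Ft

Minimum tax:
  Adjusted income: 529,300 Ft + 100,400 Ft + 120,400 Ft = 750,100 Ft
  Less exemption 90,000 Ft → base 660,100 Ft
  660,100 Ft × 15% = 99,015 Ft

Ordinary income tax:
  227,000 Ft × 15% = 34,050 Ft
  302,300 Ft × 28% = 84,644 Ft
  → 118,694 Ft

118,694 Ft > 99,015 Ft, so the ordinary income tax governs.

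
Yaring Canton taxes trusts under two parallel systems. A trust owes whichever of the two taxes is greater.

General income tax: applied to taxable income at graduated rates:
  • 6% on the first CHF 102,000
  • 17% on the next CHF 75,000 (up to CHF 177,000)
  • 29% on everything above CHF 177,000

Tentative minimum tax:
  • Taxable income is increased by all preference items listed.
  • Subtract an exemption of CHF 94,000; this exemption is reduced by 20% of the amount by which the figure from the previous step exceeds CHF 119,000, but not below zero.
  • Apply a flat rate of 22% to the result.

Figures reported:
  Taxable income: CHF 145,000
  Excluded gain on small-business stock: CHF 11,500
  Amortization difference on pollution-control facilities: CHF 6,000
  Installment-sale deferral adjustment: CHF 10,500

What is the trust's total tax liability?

General income tax:
  CHF 102,000 × 6% = CHF 6,120
  CHF 43,000 × 17% = CHF 7,310
  → CHF 13,430

Tentative minimum tax:
  Adjusted income: CHF 145,000 + CHF 11,500 + CHF 6,000 + CHF 10,500 = CHF 173,000
  Exemption: CHF 94,000 − 20% × (CHF 173,000 − CHF 119,000) = CHF 94,000 − CHF 10,800 = CHF 83,200
  Base: CHF 173,000 − CHF 83,200 = CHF 89,800
  CHF 89,800 × 22% = CHF 19,756

CHF 19,756 > CHF 13,430, so the tentative minimum tax is the binding amount.

CHF 19,756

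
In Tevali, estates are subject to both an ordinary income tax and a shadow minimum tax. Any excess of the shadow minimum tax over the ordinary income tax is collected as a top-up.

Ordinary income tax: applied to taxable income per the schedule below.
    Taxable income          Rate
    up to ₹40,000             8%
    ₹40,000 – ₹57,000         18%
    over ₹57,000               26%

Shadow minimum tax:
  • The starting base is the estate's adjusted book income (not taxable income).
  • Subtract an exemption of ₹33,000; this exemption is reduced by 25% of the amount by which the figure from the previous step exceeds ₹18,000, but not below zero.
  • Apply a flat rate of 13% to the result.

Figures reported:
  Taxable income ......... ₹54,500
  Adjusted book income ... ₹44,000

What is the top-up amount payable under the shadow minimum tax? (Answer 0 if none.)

₹0

Shadow minimum tax:
  Base (adjusted book income): ₹44,000
  Exemption: ₹33,000 − 25% × (₹44,000 − ₹18,000) = ₹33,000 − ₹6,500 = ₹26,500
  Base: ₹44,000 − ₹26,500 = ₹17,500
  ₹17,500 × 13% = ₹2,275

Ordinary income tax:
  ₹40,000 × 8% = ₹3,200
  ₹14,500 × 18% = ₹2,610
  → ₹5,810

₹2,275 ≤ ₹5,810, so no add-on is due.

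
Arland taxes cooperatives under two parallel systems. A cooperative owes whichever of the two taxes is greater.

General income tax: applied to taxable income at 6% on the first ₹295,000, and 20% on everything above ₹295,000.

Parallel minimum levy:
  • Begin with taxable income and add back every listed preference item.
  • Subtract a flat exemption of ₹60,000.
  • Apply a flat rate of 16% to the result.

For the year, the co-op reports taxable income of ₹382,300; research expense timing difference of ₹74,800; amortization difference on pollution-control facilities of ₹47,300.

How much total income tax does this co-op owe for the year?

₹71,104

General income tax:
  ₹295,000 × 6% = ₹17,700
  ₹87,300 × 20% = ₹17,460
  → ₹35,160

Parallel minimum levy:
  Adjusted income: ₹382,300 + ₹74,800 + ₹47,300 = ₹504,400
  Less exemption ₹60,000 → base ₹444,400
  ₹444,400 × 16% = ₹71,104

₹71,104 > ₹35,160, so the parallel minimum levy is the binding amount.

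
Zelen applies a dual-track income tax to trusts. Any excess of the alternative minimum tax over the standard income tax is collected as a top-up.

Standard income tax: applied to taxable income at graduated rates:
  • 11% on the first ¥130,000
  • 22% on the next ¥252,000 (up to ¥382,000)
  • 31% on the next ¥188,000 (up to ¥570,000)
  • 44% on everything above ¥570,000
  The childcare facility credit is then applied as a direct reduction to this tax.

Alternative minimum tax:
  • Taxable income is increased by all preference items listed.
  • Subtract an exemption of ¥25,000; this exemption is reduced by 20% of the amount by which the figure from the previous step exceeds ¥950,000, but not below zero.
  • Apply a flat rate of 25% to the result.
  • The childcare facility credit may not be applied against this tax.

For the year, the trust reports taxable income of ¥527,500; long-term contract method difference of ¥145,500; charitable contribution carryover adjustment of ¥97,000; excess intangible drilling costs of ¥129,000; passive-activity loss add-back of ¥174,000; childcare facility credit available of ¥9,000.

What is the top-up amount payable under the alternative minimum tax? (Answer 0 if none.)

¥162,305

Alternative minimum tax:
  Adjusted income: ¥527,500 + ¥145,500 + ¥97,000 + ¥129,000 + ¥174,000 = ¥1,073,000
  Exemption: ¥25,000 − 20% × (¥1,073,000 − ¥950,000) = ¥25,000 − ¥24,600 = ¥400
  Base: ¥1,073,000 − ¥400 = ¥1,072,600
  ¥1,072,600 × 25% = ¥268,150

Standard income tax:
  ¥130,000 × 11% = ¥14,300
  ¥252,000 × 22% = ¥55,440
  ¥145,500 × 31% = ¥45,105
  → ¥114,845
  Less childcare facility credit ¥9,000 → ¥105,845

Excess of alternative minimum tax over standard income tax: ¥268,150 − ¥105,845 = ¥162,305.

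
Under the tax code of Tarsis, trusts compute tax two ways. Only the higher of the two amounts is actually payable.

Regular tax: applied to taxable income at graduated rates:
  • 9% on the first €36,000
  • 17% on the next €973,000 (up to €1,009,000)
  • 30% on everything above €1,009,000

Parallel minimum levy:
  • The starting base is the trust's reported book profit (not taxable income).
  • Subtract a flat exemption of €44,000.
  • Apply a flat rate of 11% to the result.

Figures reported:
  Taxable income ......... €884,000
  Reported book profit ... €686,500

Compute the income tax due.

€147,400

Regular tax:
  €36,000 × 9% = €3,240
  €848,000 × 17% = €144,160
  → €147,400

Parallel minimum levy:
  Base (reported book profit): €686,500
  Less exemption €44,000 → base €642,500
  €642,500 × 11% = €70,675

€147,400 > €70,675, so the regular tax governs.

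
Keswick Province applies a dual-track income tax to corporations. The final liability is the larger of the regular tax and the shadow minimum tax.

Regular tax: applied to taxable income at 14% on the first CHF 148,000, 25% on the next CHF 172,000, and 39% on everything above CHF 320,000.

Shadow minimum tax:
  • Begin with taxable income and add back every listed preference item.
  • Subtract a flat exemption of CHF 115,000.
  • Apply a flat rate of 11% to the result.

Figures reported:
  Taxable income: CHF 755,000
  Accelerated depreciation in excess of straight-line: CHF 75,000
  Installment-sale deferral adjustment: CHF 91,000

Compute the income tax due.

CHF 233,370

Regular tax:
  CHF 148,000 × 14% = CHF 20,720
  CHF 172,000 × 25% = CHF 43,000
  CHF 435,000 × 39% = CHF 169,650
  → CHF 233,370

Shadow minimum tax:
  Adjusted income: CHF 755,000 + CHF 75,000 + CHF 91,000 = CHF 921,000
  Less exemption CHF 115,000 → base CHF 806,000
  CHF 806,000 × 11% = CHF 88,660

CHF 233,370 > CHF 88,660, so the regular tax governs.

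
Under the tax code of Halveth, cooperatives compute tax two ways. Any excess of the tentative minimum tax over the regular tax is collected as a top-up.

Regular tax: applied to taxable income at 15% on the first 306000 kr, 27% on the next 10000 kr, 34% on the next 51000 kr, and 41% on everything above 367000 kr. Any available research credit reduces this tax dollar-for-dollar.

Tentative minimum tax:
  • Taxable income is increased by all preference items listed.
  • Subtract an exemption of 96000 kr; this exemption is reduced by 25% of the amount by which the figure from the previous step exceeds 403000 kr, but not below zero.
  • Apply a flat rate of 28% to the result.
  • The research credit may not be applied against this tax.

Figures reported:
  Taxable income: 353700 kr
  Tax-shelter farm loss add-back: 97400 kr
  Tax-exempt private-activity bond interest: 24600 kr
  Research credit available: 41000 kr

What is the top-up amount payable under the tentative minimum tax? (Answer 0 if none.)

Regular tax:
  306000 kr × 15% = 45900 kr
  10000 kr × 27% = 2700 kr
  37700 kr × 34% = 12818 kr
  → 61418 kr
  Less research credit 41000 kr → 20418 kr

Tentative minimum tax:
  Adjusted income: 353700 kr + 97400 kr + 24600 kr = 475700 kr
  Exemption: 96000 kr − 25% × (475700 kr − 403000 kr) = 96000 kr − 18175 kr = 77825 kr
  Base: 475700 kr − 77825 kr = 397875 kr
  397875 kr × 28% = 111405 kr

Excess of tentative minimum tax over regular tax: 111405 kr − 20418 kr = 90987 kr.

90987 kr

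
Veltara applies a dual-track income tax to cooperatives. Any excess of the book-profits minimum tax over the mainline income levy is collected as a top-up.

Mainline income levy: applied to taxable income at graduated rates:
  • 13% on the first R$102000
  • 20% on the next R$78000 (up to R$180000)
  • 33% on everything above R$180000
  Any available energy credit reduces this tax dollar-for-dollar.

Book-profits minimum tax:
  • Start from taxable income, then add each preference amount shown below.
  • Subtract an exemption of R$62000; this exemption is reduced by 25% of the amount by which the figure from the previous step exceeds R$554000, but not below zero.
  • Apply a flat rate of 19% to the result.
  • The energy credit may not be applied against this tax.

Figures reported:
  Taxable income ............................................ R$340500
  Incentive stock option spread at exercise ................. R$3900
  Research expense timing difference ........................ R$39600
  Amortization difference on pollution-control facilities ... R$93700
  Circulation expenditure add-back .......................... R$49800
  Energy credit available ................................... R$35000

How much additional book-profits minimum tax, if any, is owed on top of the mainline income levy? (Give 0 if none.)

R$41620

Book-profits minimum tax:
  Adjusted income: R$340500 + R$3900 + R$39600 + R$93700 + R$49800 = R$527500
  Exemption: R$527500 ≤ R$554000, so full R$62000 applies
  Base: R$527500 − R$62000 = R$465500
  R$465500 × 19% = R$88445

Mainline income levy:
  R$102000 × 13% = R$13260
  R$78000 × 20% = R$15600
  R$160500 × 33% = R$52965
  → R$81825
  Less energy credit R$35000 → R$46825

Excess of book-profits minimum tax over mainline income levy: R$88445 − R$46825 = R$41620.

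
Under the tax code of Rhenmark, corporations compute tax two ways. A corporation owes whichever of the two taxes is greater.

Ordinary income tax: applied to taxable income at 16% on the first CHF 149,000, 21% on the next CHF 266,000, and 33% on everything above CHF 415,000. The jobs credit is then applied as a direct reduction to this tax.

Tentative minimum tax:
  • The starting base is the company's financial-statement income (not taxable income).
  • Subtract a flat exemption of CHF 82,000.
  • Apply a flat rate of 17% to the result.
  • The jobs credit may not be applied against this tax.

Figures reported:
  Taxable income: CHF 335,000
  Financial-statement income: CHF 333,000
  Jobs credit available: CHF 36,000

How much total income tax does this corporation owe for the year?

Ordinary income tax:
  CHF 149,000 × 16% = CHF 23,840
  CHF 186,000 × 21% = CHF 39,060
  → CHF 62,900
  Less jobs credit CHF 36,000 → CHF 26,900

Tentative minimum tax:
  Base (financial-statement income): CHF 333,000
  Less exemption CHF 82,000 → base CHF 251,000
  CHF 251,000 × 17% = CHF 42,670

CHF 42,670 > CHF 26,900, so the tentative minimum tax is the binding amount.

CHF 42,670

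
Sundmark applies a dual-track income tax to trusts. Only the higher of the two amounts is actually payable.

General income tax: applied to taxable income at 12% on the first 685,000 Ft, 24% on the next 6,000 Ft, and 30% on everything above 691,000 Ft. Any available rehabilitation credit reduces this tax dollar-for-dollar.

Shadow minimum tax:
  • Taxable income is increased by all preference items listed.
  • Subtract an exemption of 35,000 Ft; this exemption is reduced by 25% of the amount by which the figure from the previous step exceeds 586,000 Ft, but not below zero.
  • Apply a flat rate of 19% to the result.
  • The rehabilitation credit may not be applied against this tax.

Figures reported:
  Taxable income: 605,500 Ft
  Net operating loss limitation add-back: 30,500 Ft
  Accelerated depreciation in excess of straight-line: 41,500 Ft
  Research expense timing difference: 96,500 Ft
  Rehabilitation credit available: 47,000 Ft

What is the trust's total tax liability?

147,060 Ft

General income tax:
  605,500 Ft × 12% = 72,660 Ft
  Less rehabilitation credit 47,000 Ft → 25,660 Ft

Shadow minimum tax:
  Adjusted income: 605,500 Ft + 30,500 Ft + 41,500 Ft + 96,500 Ft = 774,000 Ft
  Exemption: 25% × (774,000 Ft − 586,000 Ft) = 47,000 Ft ≥ 35,000 Ft, so the exemption is fully phased out
  Base: 774,000 Ft − 0 Ft = 774,000 Ft
  774,000 Ft × 19% = 147,060 Ft

147,060 Ft > 25,660 Ft, so the shadow minimum tax is the binding amount.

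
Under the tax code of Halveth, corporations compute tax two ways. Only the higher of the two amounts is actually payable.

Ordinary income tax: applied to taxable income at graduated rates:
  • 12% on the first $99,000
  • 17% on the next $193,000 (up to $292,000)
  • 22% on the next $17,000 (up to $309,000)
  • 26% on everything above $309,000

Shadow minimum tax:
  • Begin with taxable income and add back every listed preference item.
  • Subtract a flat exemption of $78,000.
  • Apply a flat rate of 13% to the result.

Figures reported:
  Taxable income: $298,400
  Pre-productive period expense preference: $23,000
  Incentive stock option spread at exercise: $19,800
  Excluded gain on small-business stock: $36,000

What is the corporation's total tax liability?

$46,098

Shadow minimum tax:
  Adjusted income: $298,400 + $23,000 + $19,800 + $36,000 = $377,200
  Less exemption $78,000 → base $299,200
  $299,200 × 13% = $38,896

Ordinary income tax:
  $99,000 × 12% = $11,880
  $193,000 × 17% = $32,810
  $6,400 × 22% = $1,408
  → $46,098

$46,098 > $38,896, so the ordinary income tax governs.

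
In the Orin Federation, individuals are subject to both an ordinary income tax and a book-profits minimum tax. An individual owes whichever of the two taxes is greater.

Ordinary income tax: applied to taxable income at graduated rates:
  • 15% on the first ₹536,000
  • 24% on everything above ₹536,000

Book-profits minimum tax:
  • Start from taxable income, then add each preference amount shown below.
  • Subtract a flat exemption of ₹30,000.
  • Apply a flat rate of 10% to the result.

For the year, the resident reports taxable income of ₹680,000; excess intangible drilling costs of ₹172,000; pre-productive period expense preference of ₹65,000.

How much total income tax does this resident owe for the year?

₹114,960

Book-profits minimum tax:
  Adjusted income: ₹680,000 + ₹172,000 + ₹65,000 = ₹917,000
  Less exemption ₹30,000 → base ₹887,000
  ₹887,000 × 10% = ₹88,700

Ordinary income tax:
  ₹536,000 × 15% = ₹80,400
  ₹144,000 × 24% = ₹34,560
  → ₹114,960

₹114,960 > ₹88,700, so the ordinary income tax governs.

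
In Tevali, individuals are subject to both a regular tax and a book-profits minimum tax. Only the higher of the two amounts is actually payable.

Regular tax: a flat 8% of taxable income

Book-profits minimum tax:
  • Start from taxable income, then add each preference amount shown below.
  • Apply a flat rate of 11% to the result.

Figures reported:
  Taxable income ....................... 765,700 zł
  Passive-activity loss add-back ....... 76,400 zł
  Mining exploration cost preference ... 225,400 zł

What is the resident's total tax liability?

117,425 zł

Regular tax:
  765,700 zł × 8% = 61,256 zł

Book-profits minimum tax:
  Adjusted income: 765,700 zł + 76,400 zł + 225,400 zł = 1,067,500 zł
  1,067,500 zł × 11% = 117,425 zł

117,425 zł > 61,256 zł, so the book-profits minimum tax is the binding amount.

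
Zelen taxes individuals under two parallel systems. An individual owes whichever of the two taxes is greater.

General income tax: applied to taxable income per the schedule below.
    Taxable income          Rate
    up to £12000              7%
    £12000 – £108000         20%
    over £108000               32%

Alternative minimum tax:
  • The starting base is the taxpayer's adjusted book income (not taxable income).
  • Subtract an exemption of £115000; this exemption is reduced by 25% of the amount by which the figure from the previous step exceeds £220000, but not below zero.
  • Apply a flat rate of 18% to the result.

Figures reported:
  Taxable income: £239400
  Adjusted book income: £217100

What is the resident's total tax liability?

£62088

General income tax:
  £12000 × 7% = £840
  £96000 × 20% = £19200
  £131400 × 32% = £42048
  → £62088

Alternative minimum tax:
  Base (adjusted book income): £217100
  Exemption: £217100 ≤ £220000, so full £115000 applies
  Base: £217100 − £115000 = £102100
  £102100 × 18% = £18378

£62088 > £18378, so the general income tax governs.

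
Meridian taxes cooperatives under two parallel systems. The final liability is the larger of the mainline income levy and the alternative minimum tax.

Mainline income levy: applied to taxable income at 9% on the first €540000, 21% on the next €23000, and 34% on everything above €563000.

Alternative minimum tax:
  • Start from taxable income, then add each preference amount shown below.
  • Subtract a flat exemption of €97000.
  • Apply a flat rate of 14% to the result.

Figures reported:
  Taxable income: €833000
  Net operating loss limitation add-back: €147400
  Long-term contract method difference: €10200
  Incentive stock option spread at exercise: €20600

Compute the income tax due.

€145230

Mainline income levy:
  €540000 × 9% = €48600
  €23000 × 21% = €4830
  €270000 × 34% = €91800
  → €145230

Alternative minimum tax:
  Adjusted income: €833000 + €147400 + €10200 + €20600 = €1011200
  Less exemption €97000 → base €914200
  €914200 × 14% = €127988

€145230 > €127988, so the mainline income levy governs.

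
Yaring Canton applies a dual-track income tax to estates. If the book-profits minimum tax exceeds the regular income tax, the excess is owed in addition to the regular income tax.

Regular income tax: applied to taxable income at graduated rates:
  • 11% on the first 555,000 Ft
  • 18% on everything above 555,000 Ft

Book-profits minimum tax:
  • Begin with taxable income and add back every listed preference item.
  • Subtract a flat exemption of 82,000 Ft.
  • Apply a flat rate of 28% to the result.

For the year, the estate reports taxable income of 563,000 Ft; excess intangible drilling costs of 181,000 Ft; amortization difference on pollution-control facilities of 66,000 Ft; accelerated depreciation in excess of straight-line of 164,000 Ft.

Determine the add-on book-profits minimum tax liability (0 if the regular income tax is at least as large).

Regular income tax:
  555,000 Ft × 11% = 61,050 Ft
  8,000 Ft × 18% = 1,440 Ft
  → 62,490 Ft

Book-profits minimum tax:
  Adjusted income: 563,000 Ft + 181,000 Ft + 66,000 Ft + 164,000 Ft = 974,000 Ft
  Less exemption 82,000 Ft → base 892,000 Ft
  892,000 Ft × 28% = 249,760 Ft

Excess of book-profits minimum tax over regular income tax: 249,760 Ft − 62,490 Ft = 187,270 Ft.

187,270 Ft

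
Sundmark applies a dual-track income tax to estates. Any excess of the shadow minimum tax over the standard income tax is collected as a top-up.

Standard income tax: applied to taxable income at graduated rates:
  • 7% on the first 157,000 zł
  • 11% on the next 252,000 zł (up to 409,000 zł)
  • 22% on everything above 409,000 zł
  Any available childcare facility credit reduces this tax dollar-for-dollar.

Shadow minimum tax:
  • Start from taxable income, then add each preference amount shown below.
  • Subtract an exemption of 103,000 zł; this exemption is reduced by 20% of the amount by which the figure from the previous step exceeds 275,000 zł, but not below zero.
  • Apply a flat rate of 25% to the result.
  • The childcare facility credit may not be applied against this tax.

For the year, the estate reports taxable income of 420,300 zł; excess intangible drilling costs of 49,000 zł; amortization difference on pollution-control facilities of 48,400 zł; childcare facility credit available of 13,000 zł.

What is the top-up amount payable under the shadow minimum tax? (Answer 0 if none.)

Standard income tax:
  157,000 zł × 7% = 10,990 zł
  252,000 zł × 11% = 27,720 zł
  11,300 zł × 22% = 2,486 zł
  → 41,196 zł
  Less childcare facility credit 13,000 zł → 28,196 zł

Shadow minimum tax:
  Adjusted income: 420,300 zł + 49,000 zł + 48,400 zł = 517,700 zł
  Exemption: 103,000 zł − 20% × (517,700 zł − 275,000 zł) = 103,000 zł − 48,540 zł = 54,460 zł
  Base: 517,700 zł − 54,460 zł = 463,240 zł
  463,240 zł × 25% = 115,810 zł

Excess of shadow minimum tax over standard income tax: 115,810 zł − 28,196 zł = 87,614 zł.

87,614 zł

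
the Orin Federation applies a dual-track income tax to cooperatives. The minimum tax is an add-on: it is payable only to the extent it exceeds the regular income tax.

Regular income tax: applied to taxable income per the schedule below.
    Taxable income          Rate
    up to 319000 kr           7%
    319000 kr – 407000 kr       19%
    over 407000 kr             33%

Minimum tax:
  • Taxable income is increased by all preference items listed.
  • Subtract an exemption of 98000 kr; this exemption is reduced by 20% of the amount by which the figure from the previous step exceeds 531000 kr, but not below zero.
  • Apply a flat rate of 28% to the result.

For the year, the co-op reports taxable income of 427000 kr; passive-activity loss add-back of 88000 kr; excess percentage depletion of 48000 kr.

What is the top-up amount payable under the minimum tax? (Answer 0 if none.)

Minimum tax:
  Adjusted income: 427000 kr + 88000 kr + 48000 kr = 563000 kr
  Exemption: 98000 kr − 20% × (563000 kr − 531000 kr) = 98000 kr − 6400 kr = 91600 kr
  Base: 563000 kr − 91600 kr = 471400 kr
  471400 kr × 28% = 131992 kr

Regular income tax:
  319000 kr × 7% = 22330 kr
  88000 kr × 19% = 16720 kr
  20000 kr × 33% = 6600 kr
  → 45650 kr

Excess of minimum tax over regular income tax: 131992 kr − 45650 kr = 86342 kr.

86342 kr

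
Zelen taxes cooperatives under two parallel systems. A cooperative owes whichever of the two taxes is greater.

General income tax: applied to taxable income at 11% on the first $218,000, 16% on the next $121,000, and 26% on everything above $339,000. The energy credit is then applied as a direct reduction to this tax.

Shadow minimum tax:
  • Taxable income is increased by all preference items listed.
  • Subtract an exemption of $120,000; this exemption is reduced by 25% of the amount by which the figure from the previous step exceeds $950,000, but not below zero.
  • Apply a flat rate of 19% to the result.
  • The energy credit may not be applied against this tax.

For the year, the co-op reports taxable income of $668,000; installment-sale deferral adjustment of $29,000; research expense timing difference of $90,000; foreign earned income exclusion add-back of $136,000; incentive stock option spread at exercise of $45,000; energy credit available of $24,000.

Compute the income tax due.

General income tax:
  $218,000 × 11% = $23,980
  $121,000 × 16% = $19,360
  $329,000 × 26% = $85,540
  → $128,880
  Less energy credit $24,000 → $104,880

Shadow minimum tax:
  Adjusted income: $668,000 + $29,000 + $90,000 + $136,000 + $45,000 = $968,000
  Exemption: $120,000 − 25% × ($968,000 − $950,000) = $120,000 − $4,500 = $115,500
  Base: $968,000 − $115,500 = $852,500
  $852,500 × 19% = $161,975

$161,975 > $104,880, so the shadow minimum tax is the binding amount.

$161,975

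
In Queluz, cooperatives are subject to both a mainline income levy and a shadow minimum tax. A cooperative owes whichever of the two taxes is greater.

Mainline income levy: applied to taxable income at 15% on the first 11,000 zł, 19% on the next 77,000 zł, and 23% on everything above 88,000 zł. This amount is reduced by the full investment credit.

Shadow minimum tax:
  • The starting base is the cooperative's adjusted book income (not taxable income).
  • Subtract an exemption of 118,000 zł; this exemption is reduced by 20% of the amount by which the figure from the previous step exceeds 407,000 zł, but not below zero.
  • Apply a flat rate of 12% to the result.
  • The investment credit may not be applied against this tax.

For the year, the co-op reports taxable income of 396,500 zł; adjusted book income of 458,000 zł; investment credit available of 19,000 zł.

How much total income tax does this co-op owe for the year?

68,235 zł

Shadow minimum tax:
  Base (adjusted book income): 458,000 zł
  Exemption: 118,000 zł − 20% × (458,000 zł − 407,000 zł) = 118,000 zł − 10,200 zł = 107,800 zł
  Base: 458,000 zł − 107,800 zł = 350,200 zł
  350,200 zł × 12% = 42,024 zł

Mainline income levy:
  11,000 zł × 15% = 1,650 zł
  77,000 zł × 19% = 14,630 zł
  308,500 zł × 23% = 70,955 zł
  → 87,235 zł
  Less investment credit 19,000 zł → 68,235 zł

68,235 zł > 42,024 zł, so the mainline income levy governs.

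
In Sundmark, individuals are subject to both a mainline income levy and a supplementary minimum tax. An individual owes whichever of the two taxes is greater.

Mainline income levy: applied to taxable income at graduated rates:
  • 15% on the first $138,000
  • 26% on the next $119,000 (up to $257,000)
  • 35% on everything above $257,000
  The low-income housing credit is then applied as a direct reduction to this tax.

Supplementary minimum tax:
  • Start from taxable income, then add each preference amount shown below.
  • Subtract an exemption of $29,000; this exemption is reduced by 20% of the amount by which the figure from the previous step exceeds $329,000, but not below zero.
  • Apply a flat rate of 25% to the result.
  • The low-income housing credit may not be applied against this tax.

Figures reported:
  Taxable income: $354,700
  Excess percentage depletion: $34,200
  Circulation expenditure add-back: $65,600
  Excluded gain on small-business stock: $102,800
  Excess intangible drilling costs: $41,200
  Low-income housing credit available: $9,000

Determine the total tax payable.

$149,625

Mainline income levy:
  $138,000 × 15% = $20,700
  $119,000 × 26% = $30,940
  $97,700 × 35% = $34,195
  → $85,835
  Less low-income housing credit $9,000 → $76,835

Supplementary minimum tax:
  Adjusted income: $354,700 + $34,200 + $65,600 + $102,800 + $41,200 = $598,500
  Exemption: 20% × ($598,500 − $329,000) = $53,900 ≥ $29,000, so the exemption is fully phased out
  Base: $598,500 − $0 = $598,500
  $598,500 × 25% = $149,625

$149,625 > $76,835, so the supplementary minimum tax is the binding amount.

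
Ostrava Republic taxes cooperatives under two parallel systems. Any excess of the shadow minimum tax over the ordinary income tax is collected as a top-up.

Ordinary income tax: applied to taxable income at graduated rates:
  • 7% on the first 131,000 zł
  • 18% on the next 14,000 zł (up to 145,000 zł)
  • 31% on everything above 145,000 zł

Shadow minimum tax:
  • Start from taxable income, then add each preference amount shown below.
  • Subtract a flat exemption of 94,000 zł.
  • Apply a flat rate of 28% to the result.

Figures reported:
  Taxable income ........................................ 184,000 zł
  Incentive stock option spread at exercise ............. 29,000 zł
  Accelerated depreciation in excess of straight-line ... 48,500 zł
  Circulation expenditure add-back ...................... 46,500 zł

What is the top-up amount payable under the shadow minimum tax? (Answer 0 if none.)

36,140 zł

Shadow minimum tax:
  Adjusted income: 184,000 zł + 29,000 zł + 48,500 zł + 46,500 zł = 308,000 zł
  Less exemption 94,000 zł → base 214,000 zł
  214,000 zł × 28% = 59,920 zł

Ordinary income tax:
  131,000 zł × 7% = 9,170 zł
  14,000 zł × 18% = 2,520 zł
  39,000 zł × 31% = 12,090 zł
  → 23,780 zł

Excess of shadow minimum tax over ordinary income tax: 59,920 zł − 23,780 zł = 36,140 zł.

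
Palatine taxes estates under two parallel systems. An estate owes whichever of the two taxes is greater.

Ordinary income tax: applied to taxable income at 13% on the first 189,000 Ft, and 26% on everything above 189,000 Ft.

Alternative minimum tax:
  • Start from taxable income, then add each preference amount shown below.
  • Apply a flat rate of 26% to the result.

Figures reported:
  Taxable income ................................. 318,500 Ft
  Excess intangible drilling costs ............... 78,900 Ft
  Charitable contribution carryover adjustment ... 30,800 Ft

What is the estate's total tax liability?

111,332 Ft

Ordinary income tax:
  189,000 Ft × 13% = 24,570 Ft
  129,500 Ft × 26% = 33,670 Ft
  → 58,240 Ft

Alternative minimum tax:
  Adjusted income: 318,500 Ft + 78,900 Ft + 30,800 Ft = 428,200 Ft
  428,200 Ft × 26% = 111,332 Ft

111,332 Ft > 58,240 Ft, so the alternative minimum tax is the binding amount.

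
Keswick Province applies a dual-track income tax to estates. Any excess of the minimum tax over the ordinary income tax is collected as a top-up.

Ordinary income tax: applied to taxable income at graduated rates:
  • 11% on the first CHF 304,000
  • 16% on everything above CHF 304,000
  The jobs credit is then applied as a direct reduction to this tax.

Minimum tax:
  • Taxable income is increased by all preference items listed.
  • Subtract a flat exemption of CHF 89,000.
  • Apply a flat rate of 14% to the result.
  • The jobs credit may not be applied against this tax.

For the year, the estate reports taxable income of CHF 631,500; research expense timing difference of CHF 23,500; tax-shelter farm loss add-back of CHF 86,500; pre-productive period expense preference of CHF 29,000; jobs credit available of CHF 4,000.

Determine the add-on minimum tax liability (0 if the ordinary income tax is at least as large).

CHF 13,570

Ordinary income tax:
  CHF 304,000 × 11% = CHF 33,440
  CHF 327,500 × 16% = CHF 52,400
  → CHF 85,840
  Less jobs credit CHF 4,000 → CHF 81,840

Minimum tax:
  Adjusted income: CHF 631,500 + CHF 23,500 + CHF 86,500 + CHF 29,000 = CHF 770,500
  Less exemption CHF 89,000 → base CHF 681,500
  CHF 681,500 × 14% = CHF 95,410

Excess of minimum tax over ordinary income tax: CHF 95,410 − CHF 81,840 = CHF 13,570.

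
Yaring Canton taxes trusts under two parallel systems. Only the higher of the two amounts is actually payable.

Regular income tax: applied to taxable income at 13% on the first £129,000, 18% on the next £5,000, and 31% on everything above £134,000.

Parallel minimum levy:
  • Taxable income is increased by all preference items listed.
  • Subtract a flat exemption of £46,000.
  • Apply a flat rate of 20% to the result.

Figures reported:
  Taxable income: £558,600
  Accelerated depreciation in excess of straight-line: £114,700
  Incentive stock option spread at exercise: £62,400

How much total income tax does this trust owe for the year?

Regular income tax:
  £129,000 × 13% = £16,770
  £5,000 × 18% = £900
  £424,600 × 31% = £131,626
  → £149,296

Parallel minimum levy:
  Adjusted income: £558,600 + £114,700 + £62,400 = £735,700
  Less exemption £46,000 → base £689,700
  £689,700 × 20% = £137,940

£149,296 > £137,940, so the regular income tax governs.

£149,296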